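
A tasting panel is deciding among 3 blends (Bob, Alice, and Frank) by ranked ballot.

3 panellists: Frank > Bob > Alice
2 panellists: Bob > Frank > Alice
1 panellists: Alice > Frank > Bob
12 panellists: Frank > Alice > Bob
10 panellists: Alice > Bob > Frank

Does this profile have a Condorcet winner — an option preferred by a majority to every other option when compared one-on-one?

Yes

Head-to-head results (28 voters total):
Bob vs Alice: Alice wins 23–5.
Bob vs Frank: Frank wins 16–12.
Alice vs Frank: Frank wins 17–11.
Frank beats each rival — Bob (16–12), Alice (17–11) — so Frank is the Condorcet winner.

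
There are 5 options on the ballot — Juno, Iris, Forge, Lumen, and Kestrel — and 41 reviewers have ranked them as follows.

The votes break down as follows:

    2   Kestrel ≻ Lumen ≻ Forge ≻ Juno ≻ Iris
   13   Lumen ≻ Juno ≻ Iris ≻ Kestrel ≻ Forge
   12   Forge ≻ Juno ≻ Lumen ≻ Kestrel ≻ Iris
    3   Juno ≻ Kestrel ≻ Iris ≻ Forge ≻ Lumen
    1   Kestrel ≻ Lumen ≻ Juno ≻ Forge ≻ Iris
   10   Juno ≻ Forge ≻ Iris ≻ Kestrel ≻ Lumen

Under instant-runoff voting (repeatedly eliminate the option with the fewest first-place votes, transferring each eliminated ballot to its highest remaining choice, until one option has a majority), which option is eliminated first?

Iris

Round 1: Juno 13, Lumen 13, Forge 12, Kestrel 3, Iris 0. Iris has the fewest and is eliminated.
Round 2: Juno 13, Lumen 13, Forge 12, Kestrel 3. Kestrel has the fewest and is eliminated.
Round 3: Lumen 16, Juno 13, Forge 12. Forge has the fewest and is eliminated.
Round 4: Juno 25, Lumen 16. Juno has a majority.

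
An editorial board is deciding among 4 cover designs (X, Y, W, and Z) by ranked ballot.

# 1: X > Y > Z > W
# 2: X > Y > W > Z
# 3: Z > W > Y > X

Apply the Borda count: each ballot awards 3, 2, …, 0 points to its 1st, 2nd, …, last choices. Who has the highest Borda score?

Borda scores:
  X: 3 + 3 + 0 = 6
  Y: 2 + 2 + 1 = 5
  W: 0 + 1 + 2 = 3
  Z: 1 + 0 + 3 = 4
X has the highest total.

X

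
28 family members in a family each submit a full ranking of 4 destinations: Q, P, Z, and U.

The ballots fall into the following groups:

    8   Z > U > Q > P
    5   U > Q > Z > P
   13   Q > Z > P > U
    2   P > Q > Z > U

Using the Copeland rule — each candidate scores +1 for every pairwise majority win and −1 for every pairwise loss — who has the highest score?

Pairwise results:
  Q vs P: Q wins 26–2.
  Q vs Z: Q wins 20–8.
  Q vs U: Q wins 15–13.
  P vs Z: Z wins 26–2.
  P vs U: P wins 15–13.
  Z vs U: Z wins 23–5.
Copeland scores (wins − losses):
  Q: 3 − 0 = 3
  P: 1 − 2 = -1
  Z: 2 − 1 = 1
  U: 0 − 3 = -3
Q has the best Copeland score.

Q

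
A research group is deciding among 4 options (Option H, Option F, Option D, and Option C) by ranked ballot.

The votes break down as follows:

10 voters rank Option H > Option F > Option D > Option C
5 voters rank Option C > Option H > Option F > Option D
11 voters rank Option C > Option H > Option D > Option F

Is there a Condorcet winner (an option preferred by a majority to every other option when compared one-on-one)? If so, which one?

Option C

Head-to-head results (26 voters total):
Option H vs Option F: Option H wins 26–0.
Option H vs Option D: Option H wins 26–0.
Option H vs Option C: Option C wins 16–10.
Option F vs Option D: Option F wins 15–11.
Option F vs Option C: Option C wins 16–10.
Option D vs Option C: Option C wins 16–10.
Option C beats each rival — Option H (16–10), Option F (16–10), Option D (16–10) — so Option C is the Condorcet winner.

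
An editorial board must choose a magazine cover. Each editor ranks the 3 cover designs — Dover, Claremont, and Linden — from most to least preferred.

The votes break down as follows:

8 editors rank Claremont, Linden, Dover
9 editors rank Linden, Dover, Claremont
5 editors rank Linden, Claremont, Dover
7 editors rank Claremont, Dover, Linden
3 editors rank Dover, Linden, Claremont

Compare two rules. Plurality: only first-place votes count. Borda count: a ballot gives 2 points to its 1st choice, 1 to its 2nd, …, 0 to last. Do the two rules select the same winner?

No

Plurality first-place counts: Dover 3, Claremont 15, Linden 14 → Claremont.
Borda totals: Dover 22, Claremont 35, Linden 39 → Linden.
The two rules disagree: plurality picks Claremont, Borda picks Linden.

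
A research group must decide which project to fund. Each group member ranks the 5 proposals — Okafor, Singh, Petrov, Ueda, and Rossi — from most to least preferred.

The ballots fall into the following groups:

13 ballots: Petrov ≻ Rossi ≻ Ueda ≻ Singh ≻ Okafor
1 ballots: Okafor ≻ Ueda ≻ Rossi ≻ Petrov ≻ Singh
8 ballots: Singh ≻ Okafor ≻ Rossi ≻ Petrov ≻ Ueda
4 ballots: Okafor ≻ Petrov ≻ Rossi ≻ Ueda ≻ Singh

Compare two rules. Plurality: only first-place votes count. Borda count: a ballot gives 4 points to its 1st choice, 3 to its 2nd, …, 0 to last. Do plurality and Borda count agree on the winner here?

Plurality first-place counts: Okafor 5, Singh 8, Petrov 13, Ueda 0, Rossi 0 → Petrov.
Borda totals: Okafor 44, Singh 45, Petrov 73, Ueda 33, Rossi 65 → Petrov.
The two rules agree on Petrov.

Yes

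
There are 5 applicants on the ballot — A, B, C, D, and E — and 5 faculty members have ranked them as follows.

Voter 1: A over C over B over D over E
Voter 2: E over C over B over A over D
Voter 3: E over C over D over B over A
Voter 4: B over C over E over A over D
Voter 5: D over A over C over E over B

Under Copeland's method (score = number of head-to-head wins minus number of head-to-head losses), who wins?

Pairwise results:
  A vs B: B wins 3–2.
  A vs C: C wins 3–2.
  A vs D: A wins 3–2.
  A vs E: E wins 3–2.
  B vs C: C wins 4–1.
  B vs D: B wins 3–2.
  B vs E: E wins 3–2.
  C vs D: C wins 4–1.
  C vs E: C wins 3–2.
  D vs E: E wins 3–2.
Copeland scores (wins − losses):
  A: 1 − 3 = -2
  B: 2 − 2 = 0
  C: 4 − 0 = 4
  D: 0 − 4 = -4
  E: 3 − 1 = 2
C has the best Copeland score.

C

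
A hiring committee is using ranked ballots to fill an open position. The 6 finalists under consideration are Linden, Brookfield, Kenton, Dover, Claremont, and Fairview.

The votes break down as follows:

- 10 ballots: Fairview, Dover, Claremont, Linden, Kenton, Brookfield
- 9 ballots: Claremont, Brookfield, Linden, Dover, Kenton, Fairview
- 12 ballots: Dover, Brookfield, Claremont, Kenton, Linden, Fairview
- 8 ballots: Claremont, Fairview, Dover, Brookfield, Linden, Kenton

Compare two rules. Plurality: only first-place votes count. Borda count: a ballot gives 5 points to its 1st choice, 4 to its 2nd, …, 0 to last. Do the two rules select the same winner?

Yes

Plurality first-place counts: Linden 0, Brookfield 0, Kenton 0, Dover 12, Claremont 17, Fairview 10 → Claremont.
Borda totals: Linden 67, Brookfield 100, Kenton 43, Dover 142, Claremont 151, Fairview 82 → Claremont.
The two rules agree on Claremont.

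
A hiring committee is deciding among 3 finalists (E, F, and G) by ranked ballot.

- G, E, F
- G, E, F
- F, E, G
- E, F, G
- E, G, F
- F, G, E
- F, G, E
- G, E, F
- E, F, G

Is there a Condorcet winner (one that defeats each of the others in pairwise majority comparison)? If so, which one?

Head-to-head results (9 voters total):
E vs F: E wins 6–3.
E vs G: G wins 5–4.
F vs G: F wins 5–4.
No candidate beats all others: E beats F beats G beats E, a majority cycle.

No Condorcet winner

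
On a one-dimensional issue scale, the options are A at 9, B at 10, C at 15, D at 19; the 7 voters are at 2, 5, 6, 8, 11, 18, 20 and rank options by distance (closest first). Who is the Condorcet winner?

With single-peaked preferences on a line, the Condorcet winner is the candidate closest to the median voter.
The median voter (position 8) is closest to A at 9.
Check: A vs B — voters closer to A: 4 of 7.

A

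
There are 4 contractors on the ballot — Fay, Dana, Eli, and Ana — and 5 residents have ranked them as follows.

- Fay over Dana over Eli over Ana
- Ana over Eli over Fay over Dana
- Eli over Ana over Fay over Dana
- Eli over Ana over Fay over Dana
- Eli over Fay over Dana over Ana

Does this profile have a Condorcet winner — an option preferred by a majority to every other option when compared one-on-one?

Yes

Head-to-head results (5 voters total):
Fay vs Dana: Fay wins 5–0.
Fay vs Eli: Eli wins 4–1.
Fay vs Ana: Ana wins 3–2.
Dana vs Eli: Eli wins 4–1.
Dana vs Ana: Ana wins 3–2.
Eli vs Ana: Eli wins 4–1.
Eli beats each rival — Fay (4–1), Dana (4–1), Ana (4–1) — so Eli is the Condorcet winner.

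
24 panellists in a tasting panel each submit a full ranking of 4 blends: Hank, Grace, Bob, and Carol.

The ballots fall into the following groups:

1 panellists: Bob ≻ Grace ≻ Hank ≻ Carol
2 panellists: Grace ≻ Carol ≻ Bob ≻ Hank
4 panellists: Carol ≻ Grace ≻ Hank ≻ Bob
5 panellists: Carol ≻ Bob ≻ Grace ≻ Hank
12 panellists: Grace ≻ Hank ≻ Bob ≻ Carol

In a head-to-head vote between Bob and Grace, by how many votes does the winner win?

Ballots ranking Bob above Grace: 1+5 = 6.
Ballots ranking Grace above Bob: 2+4+12 = 18.
Grace wins 18–6, a margin of 12.

12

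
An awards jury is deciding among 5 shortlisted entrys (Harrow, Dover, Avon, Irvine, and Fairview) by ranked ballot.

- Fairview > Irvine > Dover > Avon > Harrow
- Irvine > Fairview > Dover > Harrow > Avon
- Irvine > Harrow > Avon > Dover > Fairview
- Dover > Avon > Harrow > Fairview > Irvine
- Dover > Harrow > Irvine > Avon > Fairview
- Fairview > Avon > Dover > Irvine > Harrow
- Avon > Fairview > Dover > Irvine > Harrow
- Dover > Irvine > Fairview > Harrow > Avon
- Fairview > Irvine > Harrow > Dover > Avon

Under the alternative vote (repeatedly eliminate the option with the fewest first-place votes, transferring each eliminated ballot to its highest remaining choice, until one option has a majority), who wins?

Fairview

Round 1: Dover 3, Fairview 3, Irvine 2, Avon 1, Harrow 0. Harrow has the fewest and is eliminated.
Round 2: Dover 3, Fairview 3, Irvine 2, Avon 1. Avon has the fewest and is eliminated.
Round 3: Fairview 4, Dover 3, Irvine 2. Irvine has the fewest and is eliminated.
Round 4: Fairview 5, Dover 4. Fairview has a majority.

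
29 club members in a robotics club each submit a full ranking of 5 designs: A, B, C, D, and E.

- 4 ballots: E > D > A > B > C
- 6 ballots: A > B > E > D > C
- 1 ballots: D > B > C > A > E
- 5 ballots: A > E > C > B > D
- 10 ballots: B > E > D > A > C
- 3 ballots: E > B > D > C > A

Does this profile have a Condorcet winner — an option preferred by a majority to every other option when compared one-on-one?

Head-to-head results (29 voters total):
A vs B: A wins 15–14.
A vs C: A wins 25–4.
A vs D: D wins 18–11.
A vs E: E wins 17–12.
B vs C: B wins 24–5.
B vs D: B wins 24–5.
B vs E: B wins 17–12.
C vs D: D wins 24–5.
C vs E: E wins 28–1.
D vs E: E wins 28–1.
No candidate beats all others: A beats B beats D beats A, a majority cycle.

No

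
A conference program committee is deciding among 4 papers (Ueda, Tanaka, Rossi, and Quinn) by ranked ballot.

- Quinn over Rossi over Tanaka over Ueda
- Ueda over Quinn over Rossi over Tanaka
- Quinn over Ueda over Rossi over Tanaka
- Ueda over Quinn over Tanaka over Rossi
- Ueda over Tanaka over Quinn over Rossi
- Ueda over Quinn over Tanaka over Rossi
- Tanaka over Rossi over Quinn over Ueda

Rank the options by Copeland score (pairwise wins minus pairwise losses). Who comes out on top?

Ueda

Pairwise results:
  Ueda vs Tanaka: Ueda wins 5–2.
  Ueda vs Rossi: Ueda wins 5–2.
  Ueda vs Quinn: Ueda wins 4–3.
  Tanaka vs Rossi: Tanaka wins 4–3.
  Tanaka vs Quinn: Quinn wins 5–2.
  Rossi vs Quinn: Quinn wins 6–1.
Copeland scores (wins − losses):
  Ueda: 3 − 0 = 3
  Tanaka: 1 − 2 = -1
  Rossi: 0 − 3 = -3
  Quinn: 2 − 1 = 1
Ueda has the best Copeland score.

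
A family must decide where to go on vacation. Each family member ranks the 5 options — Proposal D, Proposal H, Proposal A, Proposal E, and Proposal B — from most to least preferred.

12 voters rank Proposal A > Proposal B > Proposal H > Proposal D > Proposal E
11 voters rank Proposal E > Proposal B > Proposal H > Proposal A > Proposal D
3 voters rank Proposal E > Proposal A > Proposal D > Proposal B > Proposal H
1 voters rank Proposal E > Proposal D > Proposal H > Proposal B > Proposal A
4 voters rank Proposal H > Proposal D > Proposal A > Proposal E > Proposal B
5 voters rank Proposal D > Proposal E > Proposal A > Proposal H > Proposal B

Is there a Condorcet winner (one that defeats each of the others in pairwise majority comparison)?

No

Head-to-head results (36 voters total):
Proposal D vs Proposal H: Proposal H wins 27–9.
Proposal D vs Proposal A: Proposal A wins 26–10.
Proposal D vs Proposal E: Proposal D wins 21–15.
Proposal D vs Proposal B: Proposal B wins 23–13.
Proposal H vs Proposal A: Proposal A wins 20–16.
Proposal H vs Proposal E: Proposal E wins 20–16.
Proposal H vs Proposal B: Proposal B wins 26–10.
Proposal A vs Proposal E: Proposal E wins 20–16.
Proposal A vs Proposal B: Proposal A wins 24–12.
Proposal E vs Proposal B: Proposal E wins 24–12.
No candidate beats all others: Proposal D beats Proposal E beats Proposal H beats Proposal D, a majority cycle.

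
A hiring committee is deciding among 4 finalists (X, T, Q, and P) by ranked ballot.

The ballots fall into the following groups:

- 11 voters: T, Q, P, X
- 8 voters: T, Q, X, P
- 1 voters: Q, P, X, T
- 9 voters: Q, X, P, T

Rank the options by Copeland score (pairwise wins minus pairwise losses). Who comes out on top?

T

Pairwise results:
  X vs T: T wins 19–10.
  X vs Q: Q wins 29–0.
  X vs P: X wins 17–12.
  T vs Q: T wins 19–10.
  T vs P: T wins 19–10.
  Q vs P: Q wins 29–0.
Copeland scores (wins − losses):
  X: 1 − 2 = -1
  T: 3 − 0 = 3
  Q: 2 − 1 = 1
  P: 0 − 3 = -3
T has the best Copeland score.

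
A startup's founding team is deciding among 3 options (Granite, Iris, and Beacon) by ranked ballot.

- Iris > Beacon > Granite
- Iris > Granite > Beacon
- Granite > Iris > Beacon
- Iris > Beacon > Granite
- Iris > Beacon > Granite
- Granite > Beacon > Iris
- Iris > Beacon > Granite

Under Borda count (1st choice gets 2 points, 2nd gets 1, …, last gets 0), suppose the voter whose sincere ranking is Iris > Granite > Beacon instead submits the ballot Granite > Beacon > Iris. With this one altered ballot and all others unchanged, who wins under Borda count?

Borda totals with the altered ballot: Granite 6, Iris 9, Beacon 6.
The winner is unchanged: still Iris.

Iris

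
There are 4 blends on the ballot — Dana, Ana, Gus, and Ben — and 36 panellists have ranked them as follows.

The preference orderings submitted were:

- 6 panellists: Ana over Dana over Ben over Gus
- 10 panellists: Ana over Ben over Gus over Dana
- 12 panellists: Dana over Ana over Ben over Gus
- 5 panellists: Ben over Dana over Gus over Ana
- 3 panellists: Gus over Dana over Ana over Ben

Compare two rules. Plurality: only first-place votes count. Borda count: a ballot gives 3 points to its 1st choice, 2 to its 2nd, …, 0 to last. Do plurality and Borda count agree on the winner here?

Yes

Plurality first-place counts: Dana 12, Ana 16, Gus 3, Ben 5 → Ana.
Borda totals: Dana 64, Ana 75, Gus 24, Ben 53 → Ana.
The two rules agree on Ana.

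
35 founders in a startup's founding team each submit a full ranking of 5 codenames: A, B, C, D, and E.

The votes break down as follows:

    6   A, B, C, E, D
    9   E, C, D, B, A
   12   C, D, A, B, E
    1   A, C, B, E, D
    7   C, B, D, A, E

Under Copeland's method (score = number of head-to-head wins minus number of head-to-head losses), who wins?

Pairwise results:
  A vs B: A wins 19–16.
  A vs C: C wins 28–7.
  A vs D: D wins 28–7.
  A vs E: A wins 26–9.
  B vs C: C wins 29–6.
  B vs D: D wins 21–14.
  B vs E: B wins 26–9.
  C vs D: C wins 35–0.
  C vs E: C wins 26–9.
  D vs E: D wins 19–16.
Copeland scores (wins − losses):
  A: 2 − 2 = 0
  B: 1 − 3 = -2
  C: 4 − 0 = 4
  D: 3 − 1 = 2
  E: 0 − 4 = -4
C has the best Copeland score.

C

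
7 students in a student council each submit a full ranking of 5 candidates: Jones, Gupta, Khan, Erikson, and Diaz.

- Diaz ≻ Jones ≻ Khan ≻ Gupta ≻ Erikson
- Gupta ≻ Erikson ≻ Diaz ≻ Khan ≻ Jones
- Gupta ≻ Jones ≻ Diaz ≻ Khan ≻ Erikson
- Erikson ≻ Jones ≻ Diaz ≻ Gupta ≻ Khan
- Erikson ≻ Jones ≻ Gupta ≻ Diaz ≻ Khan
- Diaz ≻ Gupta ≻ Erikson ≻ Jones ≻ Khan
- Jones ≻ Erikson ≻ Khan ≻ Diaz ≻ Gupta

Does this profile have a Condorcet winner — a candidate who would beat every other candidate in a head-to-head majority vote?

Head-to-head results (7 voters total):
Jones vs Gupta: Jones wins 4–3.
Jones vs Khan: Jones wins 6–1.
Jones vs Erikson: Erikson wins 4–3.
Jones vs Diaz: Jones wins 4–3.
Gupta vs Khan: Gupta wins 5–2.
Gupta vs Erikson: Gupta wins 4–3.
Gupta vs Diaz: Diaz wins 4–3.
Khan vs Erikson: Erikson wins 5–2.
Khan vs Diaz: Diaz wins 6–1.
Erikson vs Diaz: Erikson wins 4–3.
No candidate beats all others: Jones beats Gupta beats Erikson beats Jones, a majority cycle.

No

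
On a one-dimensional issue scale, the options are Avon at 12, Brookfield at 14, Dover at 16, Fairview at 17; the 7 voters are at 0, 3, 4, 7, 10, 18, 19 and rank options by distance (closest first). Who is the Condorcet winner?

With single-peaked preferences on a line, the Condorcet winner is the candidate closest to the median voter.
The median voter (position 7) is closest to Avon at 12.
Check: Avon vs Dover — voters closer to Avon: 5 of 7.

Avon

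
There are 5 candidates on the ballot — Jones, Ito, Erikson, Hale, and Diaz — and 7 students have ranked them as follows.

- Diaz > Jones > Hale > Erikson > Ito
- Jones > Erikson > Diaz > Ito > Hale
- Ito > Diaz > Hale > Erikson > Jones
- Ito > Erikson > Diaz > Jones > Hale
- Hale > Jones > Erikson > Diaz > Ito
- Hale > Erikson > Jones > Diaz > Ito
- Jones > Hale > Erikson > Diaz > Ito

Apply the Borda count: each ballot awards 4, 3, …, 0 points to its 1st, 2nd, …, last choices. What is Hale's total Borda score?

15

Borda scores:
  Jones: 3 + 4 + 0 + 1 + 3 + 2 + 4 = 17
  Ito: 0 + 1 + 4 + 4 + 0 + 0 + 0 = 9
  Erikson: 1 + 3 + 1 + 3 + 2 + 3 + 2 = 15
  Hale: 2 + 0 + 2 + 0 + 4 + 4 + 3 = 15
  Diaz: 4 + 2 + 3 + 2 + 1 + 1 + 1 = 14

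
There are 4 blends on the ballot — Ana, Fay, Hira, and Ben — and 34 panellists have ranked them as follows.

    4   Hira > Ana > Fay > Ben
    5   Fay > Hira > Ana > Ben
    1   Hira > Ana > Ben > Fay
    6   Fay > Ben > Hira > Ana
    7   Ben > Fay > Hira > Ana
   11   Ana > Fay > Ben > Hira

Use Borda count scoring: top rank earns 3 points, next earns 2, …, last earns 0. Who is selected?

Fay

Borda scores:
  Ana: 4·2 + 5·1 + 2 + 6·0 + 7·0 + 11·3 = 48
  Fay: 4·1 + 5·3 + 0 + 6·3 + 7·2 + 11·2 = 73
  Hira: 4·3 + 5·2 + 3 + 6·1 + 7·1 + 11·0 = 38
  Ben: 4·0 + 5·0 + 1 + 6·2 + 7·3 + 11·1 = 45
Fay has the highest total.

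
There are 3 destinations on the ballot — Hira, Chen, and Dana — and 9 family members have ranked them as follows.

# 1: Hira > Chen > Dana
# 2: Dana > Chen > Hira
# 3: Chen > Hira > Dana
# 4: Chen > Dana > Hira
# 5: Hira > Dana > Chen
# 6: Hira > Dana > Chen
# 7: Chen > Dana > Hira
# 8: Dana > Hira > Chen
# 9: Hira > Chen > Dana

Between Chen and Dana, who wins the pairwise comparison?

Ballots ranking Chen above Dana: 5.
Ballots ranking Dana above Chen: 4.
Chen wins the head-to-head, 5–4.

Chen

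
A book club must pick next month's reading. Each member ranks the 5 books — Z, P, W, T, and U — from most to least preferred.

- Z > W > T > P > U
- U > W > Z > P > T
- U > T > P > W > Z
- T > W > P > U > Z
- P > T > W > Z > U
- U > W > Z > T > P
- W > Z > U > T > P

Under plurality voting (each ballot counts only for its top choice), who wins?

U

First-place vote totals:
  Z: 1
  P: 1
  W: 1
  T: 1
  U: 3
U has the most first-place votes.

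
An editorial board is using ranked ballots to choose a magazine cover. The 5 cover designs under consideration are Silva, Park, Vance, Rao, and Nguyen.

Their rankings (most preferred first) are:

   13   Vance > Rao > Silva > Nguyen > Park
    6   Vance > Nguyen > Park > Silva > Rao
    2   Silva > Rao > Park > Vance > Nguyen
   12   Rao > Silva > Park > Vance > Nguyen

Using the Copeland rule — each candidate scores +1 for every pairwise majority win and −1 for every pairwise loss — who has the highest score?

Vance

Pairwise results:
  Silva vs Park: Silva wins 27–6.
  Silva vs Vance: Vance wins 19–14.
  Silva vs Rao: Rao wins 25–8.
  Silva vs Nguyen: Silva wins 27–6.
  Park vs Vance: Vance wins 19–14.
  Park vs Rao: Rao wins 27–6.
  Park vs Nguyen: Nguyen wins 19–14.
  Vance vs Rao: Vance wins 19–14.
  Vance vs Nguyen: Vance wins 33–0.
  Rao vs Nguyen: Rao wins 27–6.
Copeland scores (wins − losses):
  Silva: 2 − 2 = 0
  Park: 0 − 4 = -4
  Vance: 4 − 0 = 4
  Rao: 3 − 1 = 2
  Nguyen: 1 − 3 = -2
Vance has the best Copeland score.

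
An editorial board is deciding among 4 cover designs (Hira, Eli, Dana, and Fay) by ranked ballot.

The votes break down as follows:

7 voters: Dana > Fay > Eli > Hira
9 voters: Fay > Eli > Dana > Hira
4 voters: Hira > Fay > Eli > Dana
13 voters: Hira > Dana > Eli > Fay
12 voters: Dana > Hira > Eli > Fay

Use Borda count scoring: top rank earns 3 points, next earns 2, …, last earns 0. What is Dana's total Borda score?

92

Borda scores:
  Hira: 7·0 + 9·0 + 4·3 + 13·3 + 12·2 = 75
  Eli: 7·1 + 9·2 + 4·1 + 13·1 + 12·1 = 54
  Dana: 7·3 + 9·1 + 4·0 + 13·2 + 12·3 = 92
  Fay: 7·2 + 9·3 + 4·2 + 13·0 + 12·0 = 49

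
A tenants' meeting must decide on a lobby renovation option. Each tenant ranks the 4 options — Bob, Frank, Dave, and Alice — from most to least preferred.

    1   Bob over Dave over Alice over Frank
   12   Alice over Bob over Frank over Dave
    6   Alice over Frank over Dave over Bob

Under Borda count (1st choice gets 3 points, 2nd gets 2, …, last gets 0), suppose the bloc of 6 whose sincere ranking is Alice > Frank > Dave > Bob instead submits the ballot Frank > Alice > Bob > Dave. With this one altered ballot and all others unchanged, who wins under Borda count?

Borda totals with the altered ballot: Bob 33, Frank 30, Dave 2, Alice 49.
The winner is unchanged: still Alice.

Alice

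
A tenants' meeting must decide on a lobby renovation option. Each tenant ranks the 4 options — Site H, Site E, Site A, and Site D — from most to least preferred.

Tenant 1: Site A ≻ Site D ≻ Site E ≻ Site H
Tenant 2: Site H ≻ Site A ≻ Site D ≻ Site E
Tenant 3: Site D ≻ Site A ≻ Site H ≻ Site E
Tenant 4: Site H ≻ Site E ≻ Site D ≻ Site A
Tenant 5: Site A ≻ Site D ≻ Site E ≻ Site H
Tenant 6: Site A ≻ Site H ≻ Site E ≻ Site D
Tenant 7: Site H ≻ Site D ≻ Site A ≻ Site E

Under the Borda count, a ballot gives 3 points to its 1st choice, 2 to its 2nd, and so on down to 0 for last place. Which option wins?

Borda scores:
  Site H: 0 + 3 + 1 + 3 + 0 + 2 + 3 = 12
  Site E: 1 + 0 + 0 + 2 + 1 + 1 + 0 = 5
  Site A: 3 + 2 + 2 + 0 + 3 + 3 + 1 = 14
  Site D: 2 + 1 + 3 + 1 + 2 + 0 + 2 = 11
Site A has the highest total.

Site A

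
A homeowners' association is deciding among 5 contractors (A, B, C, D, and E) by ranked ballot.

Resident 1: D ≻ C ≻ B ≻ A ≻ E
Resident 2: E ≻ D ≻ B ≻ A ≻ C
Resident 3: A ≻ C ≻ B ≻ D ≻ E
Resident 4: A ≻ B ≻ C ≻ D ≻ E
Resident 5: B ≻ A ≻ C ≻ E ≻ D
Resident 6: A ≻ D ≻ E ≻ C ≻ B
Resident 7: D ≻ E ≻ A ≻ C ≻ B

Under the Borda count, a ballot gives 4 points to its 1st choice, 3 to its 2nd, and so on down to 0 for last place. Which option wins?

Borda scores:
  A: 1 + 1 + 4 + 4 + 3 + 4 + 2 = 19
  B: 2 + 2 + 2 + 3 + 4 + 0 + 0 = 13
  C: 3 + 0 + 3 + 2 + 2 + 1 + 1 = 12
  D: 4 + 3 + 1 + 1 + 0 + 3 + 4 = 16
  E: 0 + 4 + 0 + 0 + 1 + 2 + 3 = 10
A has the highest total.

A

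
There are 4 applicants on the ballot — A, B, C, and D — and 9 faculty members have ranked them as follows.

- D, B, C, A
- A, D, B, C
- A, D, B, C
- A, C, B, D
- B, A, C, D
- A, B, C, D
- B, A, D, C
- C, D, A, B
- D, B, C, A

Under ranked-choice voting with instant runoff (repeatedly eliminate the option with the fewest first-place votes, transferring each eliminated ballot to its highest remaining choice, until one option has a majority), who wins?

A

Round 1: A 4, B 2, D 2, C 1. C has the fewest and is eliminated.
Round 2: A 4, D 3, B 2. B has the fewest and is eliminated.
Round 3: A 6, D 3. A has a majority.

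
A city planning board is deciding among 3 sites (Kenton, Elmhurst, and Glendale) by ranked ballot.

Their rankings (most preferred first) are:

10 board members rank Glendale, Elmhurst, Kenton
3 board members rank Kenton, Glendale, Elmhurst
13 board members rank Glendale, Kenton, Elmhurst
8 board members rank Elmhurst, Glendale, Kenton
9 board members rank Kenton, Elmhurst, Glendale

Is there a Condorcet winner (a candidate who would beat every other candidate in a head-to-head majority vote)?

Yes

Head-to-head results (43 voters total):
Kenton vs Elmhurst: Kenton wins 25–18.
Kenton vs Glendale: Glendale wins 31–12.
Elmhurst vs Glendale: Glendale wins 26–17.
Glendale beats each rival — Kenton (31–12), Elmhurst (26–17) — so Glendale is the Condorcet winner.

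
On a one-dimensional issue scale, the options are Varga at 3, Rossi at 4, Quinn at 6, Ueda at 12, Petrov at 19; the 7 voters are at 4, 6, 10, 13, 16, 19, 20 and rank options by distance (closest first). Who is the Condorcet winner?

Ueda

With single-peaked preferences on a line, the Condorcet winner is the candidate closest to the median voter.
The median voter (position 13) is closest to Ueda at 12.
Check: Ueda vs Quinn — voters closer to Ueda: 5 of 7.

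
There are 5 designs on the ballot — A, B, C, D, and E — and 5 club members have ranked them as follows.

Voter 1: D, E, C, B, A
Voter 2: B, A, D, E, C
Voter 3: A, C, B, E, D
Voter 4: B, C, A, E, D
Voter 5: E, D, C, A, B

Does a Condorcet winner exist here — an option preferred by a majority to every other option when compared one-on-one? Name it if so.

Head-to-head results (5 voters total):
A vs B: B wins 3–2.
A vs C: C wins 3–2.
A vs D: A wins 3–2.
A vs E: A wins 3–2.
B vs C: C wins 3–2.
B vs D: B wins 3–2.
B vs E: B wins 3–2.
C vs D: D wins 3–2.
C vs E: E wins 3–2.
D vs E: E wins 3–2.
No candidate beats all others: A beats D beats C beats A, a majority cycle.

None — there is no Condorcet winner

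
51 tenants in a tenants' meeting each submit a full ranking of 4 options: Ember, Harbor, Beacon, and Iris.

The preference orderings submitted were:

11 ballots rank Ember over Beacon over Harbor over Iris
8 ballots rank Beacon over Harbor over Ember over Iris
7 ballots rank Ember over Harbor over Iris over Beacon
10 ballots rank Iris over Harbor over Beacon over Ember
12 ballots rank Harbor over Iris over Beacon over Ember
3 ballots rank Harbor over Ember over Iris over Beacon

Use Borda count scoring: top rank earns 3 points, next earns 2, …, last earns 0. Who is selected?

Harbor

Borda scores:
  Ember: 11·3 + 8·1 + 7·3 + 10·0 + 12·0 + 3·2 = 68
  Harbor: 11·1 + 8·2 + 7·2 + 10·2 + 12·3 + 3·3 = 106
  Beacon: 11·2 + 8·3 + 7·0 + 10·1 + 12·1 + 3·0 = 68
  Iris: 11·0 + 8·0 + 7·1 + 10·3 + 12·2 + 3·1 = 64
Harbor has the highest total.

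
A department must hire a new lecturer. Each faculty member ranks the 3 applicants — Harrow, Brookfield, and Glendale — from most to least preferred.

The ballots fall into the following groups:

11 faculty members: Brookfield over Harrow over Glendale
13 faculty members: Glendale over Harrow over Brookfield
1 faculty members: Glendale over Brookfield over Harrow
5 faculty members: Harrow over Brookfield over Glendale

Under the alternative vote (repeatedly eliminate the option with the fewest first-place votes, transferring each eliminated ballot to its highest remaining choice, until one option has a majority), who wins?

Round 1: Glendale 14, Brookfield 11, Harrow 5. Harrow has the fewest and is eliminated.
Round 2: Brookfield 16, Glendale 14. Brookfield has a majority.

Brookfield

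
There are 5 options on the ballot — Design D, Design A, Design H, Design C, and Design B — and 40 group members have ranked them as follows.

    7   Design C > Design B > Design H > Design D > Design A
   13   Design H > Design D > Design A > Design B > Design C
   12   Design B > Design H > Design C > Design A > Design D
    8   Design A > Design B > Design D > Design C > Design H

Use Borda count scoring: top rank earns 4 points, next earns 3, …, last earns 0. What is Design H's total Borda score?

102

Borda scores:
  Design D: 7·1 + 13·3 + 12·0 + 8·2 = 62
  Design A: 7·0 + 13·2 + 12·1 + 8·4 = 70
  Design H: 7·2 + 13·4 + 12·3 + 8·0 = 102
  Design C: 7·4 + 13·0 + 12·2 + 8·1 = 60
  Design B: 7·3 + 13·1 + 12·4 + 8·3 = 106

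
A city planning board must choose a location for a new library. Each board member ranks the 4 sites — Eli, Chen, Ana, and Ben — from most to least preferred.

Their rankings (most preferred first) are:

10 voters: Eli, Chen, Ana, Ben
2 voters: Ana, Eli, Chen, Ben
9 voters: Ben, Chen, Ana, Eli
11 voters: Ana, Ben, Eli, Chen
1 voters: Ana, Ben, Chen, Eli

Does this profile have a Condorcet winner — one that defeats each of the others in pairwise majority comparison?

No

Head-to-head results (33 voters total):
Eli vs Chen: Eli wins 23–10.
Eli vs Ana: Ana wins 23–10.
Eli vs Ben: Ben wins 21–12.
Chen vs Ana: Chen wins 19–14.
Chen vs Ben: Ben wins 21–12.
Ana vs Ben: Ana wins 24–9.
No candidate beats all others: Eli beats Chen beats Ana beats Eli, a majority cycle.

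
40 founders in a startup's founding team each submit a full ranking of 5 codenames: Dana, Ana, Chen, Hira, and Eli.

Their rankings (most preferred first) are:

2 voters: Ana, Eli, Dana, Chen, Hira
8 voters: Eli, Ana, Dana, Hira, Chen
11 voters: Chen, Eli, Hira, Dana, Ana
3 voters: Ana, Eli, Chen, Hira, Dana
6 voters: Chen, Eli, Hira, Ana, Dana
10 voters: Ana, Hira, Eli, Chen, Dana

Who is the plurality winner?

Chen

First-place vote totals:
  Dana: 0
  Ana: 15
  Chen: 17
  Hira: 0
  Eli: 8
Chen has the most first-place votes.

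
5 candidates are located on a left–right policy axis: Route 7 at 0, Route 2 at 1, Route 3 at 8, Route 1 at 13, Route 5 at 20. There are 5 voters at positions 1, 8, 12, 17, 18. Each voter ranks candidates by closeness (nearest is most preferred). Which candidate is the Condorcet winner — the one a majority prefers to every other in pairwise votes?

Route 1

With single-peaked preferences on a line, the Condorcet winner is the candidate closest to the median voter.
The median voter (position 12) is closest to Route 1 at 13.
Check: Route 1 vs Route 7 — voters closer to Route 1: 4 of 5.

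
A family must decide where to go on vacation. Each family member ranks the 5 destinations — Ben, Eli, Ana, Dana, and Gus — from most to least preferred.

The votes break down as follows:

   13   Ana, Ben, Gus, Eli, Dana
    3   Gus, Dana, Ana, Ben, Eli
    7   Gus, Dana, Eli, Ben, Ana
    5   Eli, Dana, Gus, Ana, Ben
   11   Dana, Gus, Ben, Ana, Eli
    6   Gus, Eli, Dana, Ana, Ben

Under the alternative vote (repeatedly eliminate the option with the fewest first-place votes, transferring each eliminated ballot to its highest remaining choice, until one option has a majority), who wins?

Round 1: Gus 16, Ana 13, Dana 11, Eli 5, Ben 0. Ben has the fewest and is eliminated.
Round 2: Gus 16, Ana 13, Dana 11, Eli 5. Eli has the fewest and is eliminated.
Round 3: Dana 16, Gus 16, Ana 13. Ana has the fewest and is eliminated.
Round 4: Gus 29, Dana 16. Gus has a majority.

Gus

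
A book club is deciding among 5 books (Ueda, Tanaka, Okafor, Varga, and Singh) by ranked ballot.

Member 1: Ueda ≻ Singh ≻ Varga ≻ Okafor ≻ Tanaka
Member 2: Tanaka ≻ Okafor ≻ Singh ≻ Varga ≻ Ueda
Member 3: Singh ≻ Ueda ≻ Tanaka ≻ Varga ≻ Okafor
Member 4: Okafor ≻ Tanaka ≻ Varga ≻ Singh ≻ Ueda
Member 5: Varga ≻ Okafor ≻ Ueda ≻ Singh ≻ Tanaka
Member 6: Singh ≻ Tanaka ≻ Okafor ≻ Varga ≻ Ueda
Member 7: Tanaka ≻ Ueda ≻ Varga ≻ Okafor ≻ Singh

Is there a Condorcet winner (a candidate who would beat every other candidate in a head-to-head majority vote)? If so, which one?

Head-to-head results (7 voters total):
Ueda vs Tanaka: Tanaka wins 4–3.
Ueda vs Okafor: Okafor wins 4–3.
Ueda vs Varga: Varga wins 4–3.
Ueda vs Singh: Singh wins 4–3.
Tanaka vs Okafor: Tanaka wins 4–3.
Tanaka vs Varga: Tanaka wins 5–2.
Tanaka vs Singh: Singh wins 4–3.
Okafor vs Varga: Varga wins 4–3.
Okafor vs Singh: Okafor wins 4–3.
Varga vs Singh: Singh wins 4–3.
No candidate beats all others: Tanaka beats Okafor beats Singh beats Tanaka, a majority cycle.

There is no Condorcet winner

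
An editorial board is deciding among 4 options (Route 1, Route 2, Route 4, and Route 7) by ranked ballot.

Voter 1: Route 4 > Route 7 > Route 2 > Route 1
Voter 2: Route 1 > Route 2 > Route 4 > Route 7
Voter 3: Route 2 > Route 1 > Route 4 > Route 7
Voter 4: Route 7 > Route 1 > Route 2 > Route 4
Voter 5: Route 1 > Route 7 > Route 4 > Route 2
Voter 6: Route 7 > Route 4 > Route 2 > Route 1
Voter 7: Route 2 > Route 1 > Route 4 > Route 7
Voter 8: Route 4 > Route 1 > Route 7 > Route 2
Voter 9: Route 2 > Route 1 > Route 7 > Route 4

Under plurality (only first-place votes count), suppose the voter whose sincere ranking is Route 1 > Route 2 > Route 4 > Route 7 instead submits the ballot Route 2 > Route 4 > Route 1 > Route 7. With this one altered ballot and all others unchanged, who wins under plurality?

Route 2

First-place totals with the altered ballot: Route 1 1, Route 2 4, Route 4 2, Route 7 2.
The winner is unchanged: still Route 2.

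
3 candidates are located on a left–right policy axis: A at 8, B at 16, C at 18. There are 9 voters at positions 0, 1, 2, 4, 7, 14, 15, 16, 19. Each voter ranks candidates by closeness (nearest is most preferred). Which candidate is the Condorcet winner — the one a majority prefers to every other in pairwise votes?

With single-peaked preferences on a line, the Condorcet winner is the candidate closest to the median voter.
The median voter (position 7) is closest to A at 8.
Check: A vs B — voters closer to A: 5 of 9.

A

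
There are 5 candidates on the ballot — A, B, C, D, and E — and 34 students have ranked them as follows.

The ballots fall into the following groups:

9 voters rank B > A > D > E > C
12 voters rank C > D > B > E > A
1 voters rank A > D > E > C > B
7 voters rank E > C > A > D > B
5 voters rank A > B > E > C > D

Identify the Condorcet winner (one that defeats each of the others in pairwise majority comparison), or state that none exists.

There is no Condorcet winner

Head-to-head results (34 voters total):
A vs B: B wins 21–13.
A vs C: C wins 19–15.
A vs D: A wins 22–12.
A vs E: E wins 19–15.
B vs C: C wins 20–14.
B vs D: D wins 20–14.
B vs E: B wins 26–8.
C vs D: C wins 24–10.
C vs E: E wins 22–12.
D vs E: D wins 22–12.
No candidate beats all others: A beats D beats B beats A, a majority cycle.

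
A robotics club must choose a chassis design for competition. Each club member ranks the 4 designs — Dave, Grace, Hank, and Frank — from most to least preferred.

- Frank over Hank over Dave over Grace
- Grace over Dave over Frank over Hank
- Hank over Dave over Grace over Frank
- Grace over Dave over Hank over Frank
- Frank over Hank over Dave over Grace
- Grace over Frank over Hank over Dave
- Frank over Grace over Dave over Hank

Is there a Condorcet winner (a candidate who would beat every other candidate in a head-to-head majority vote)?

Head-to-head results (7 voters total):
Dave vs Grace: Grace wins 4–3.
Dave vs Hank: Hank wins 4–3.
Dave vs Frank: Frank wins 4–3.
Grace vs Hank: Grace wins 4–3.
Grace vs Frank: Grace wins 4–3.
Hank vs Frank: Frank wins 5–2.
Grace beats each rival — Dave (4–3), Hank (4–3), Frank (4–3) — so Grace is the Condorcet winner.

Yes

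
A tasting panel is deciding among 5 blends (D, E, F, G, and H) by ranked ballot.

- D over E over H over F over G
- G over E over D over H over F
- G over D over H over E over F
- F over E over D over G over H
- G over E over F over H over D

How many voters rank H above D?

1

Ballots ranking H above D: 1.
Ballots ranking D above H: 4.
So 1 of 5 voters prefer H to D.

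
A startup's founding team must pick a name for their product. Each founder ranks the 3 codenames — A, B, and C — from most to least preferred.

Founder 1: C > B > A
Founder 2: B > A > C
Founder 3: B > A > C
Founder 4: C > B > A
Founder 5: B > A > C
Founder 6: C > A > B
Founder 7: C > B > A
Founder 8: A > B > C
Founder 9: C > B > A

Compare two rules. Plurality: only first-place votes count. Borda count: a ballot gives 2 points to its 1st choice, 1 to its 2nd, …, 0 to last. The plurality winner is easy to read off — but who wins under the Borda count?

Plurality first-place counts: A 1, B 3, C 5 → C.
Borda totals: A 6, B 11, C 10 → B.

B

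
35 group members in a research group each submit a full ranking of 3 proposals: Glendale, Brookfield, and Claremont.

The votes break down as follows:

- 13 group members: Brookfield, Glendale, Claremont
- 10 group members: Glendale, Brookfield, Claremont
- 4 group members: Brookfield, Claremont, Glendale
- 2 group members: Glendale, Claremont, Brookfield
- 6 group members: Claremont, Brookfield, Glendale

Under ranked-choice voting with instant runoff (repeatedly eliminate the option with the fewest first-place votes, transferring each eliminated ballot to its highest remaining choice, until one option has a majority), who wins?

Brookfield

Round 1: Brookfield 17, Glendale 12, Claremont 6. Claremont has the fewest and is eliminated.
Round 2: Brookfield 23, Glendale 12. Brookfield has a majority.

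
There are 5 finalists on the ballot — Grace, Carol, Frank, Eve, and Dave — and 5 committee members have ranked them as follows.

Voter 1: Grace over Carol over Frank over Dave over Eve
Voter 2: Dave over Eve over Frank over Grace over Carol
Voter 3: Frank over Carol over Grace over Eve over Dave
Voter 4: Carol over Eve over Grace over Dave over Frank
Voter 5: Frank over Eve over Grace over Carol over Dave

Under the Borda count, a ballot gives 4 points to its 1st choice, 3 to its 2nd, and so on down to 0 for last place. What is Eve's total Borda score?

Borda scores:
  Grace: 4 + 1 + 2 + 2 + 2 = 11
  Carol: 3 + 0 + 3 + 4 + 1 = 11
  Frank: 2 + 2 + 4 + 0 + 4 = 12
  Eve: 0 + 3 + 1 + 3 + 3 = 10
  Dave: 1 + 4 + 0 + 1 + 0 = 6

10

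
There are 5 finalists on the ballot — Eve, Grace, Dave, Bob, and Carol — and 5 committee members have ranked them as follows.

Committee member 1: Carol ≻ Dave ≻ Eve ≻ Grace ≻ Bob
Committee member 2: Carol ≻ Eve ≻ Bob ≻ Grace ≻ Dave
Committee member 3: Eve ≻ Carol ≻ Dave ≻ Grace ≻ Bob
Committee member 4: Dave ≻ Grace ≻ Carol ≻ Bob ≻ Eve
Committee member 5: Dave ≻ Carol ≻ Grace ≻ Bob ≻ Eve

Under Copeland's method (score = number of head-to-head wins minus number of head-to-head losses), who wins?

Pairwise results:
  Eve vs Grace: Eve wins 3–2.
  Eve vs Dave: Dave wins 3–2.
  Eve vs Bob: Eve wins 3–2.
  Eve vs Carol: Carol wins 4–1.
  Grace vs Dave: Dave wins 4–1.
  Grace vs Bob: Grace wins 4–1.
  Grace vs Carol: Carol wins 4–1.
  Dave vs Bob: Dave wins 4–1.
  Dave vs Carol: Carol wins 3–2.
  Bob vs Carol: Carol wins 5–0.
Copeland scores (wins − losses):
  Eve: 2 − 2 = 0
  Grace: 1 − 3 = -2
  Dave: 3 − 1 = 2
  Bob: 0 − 4 = -4
  Carol: 4 − 0 = 4
Carol has the best Copeland score.

Carol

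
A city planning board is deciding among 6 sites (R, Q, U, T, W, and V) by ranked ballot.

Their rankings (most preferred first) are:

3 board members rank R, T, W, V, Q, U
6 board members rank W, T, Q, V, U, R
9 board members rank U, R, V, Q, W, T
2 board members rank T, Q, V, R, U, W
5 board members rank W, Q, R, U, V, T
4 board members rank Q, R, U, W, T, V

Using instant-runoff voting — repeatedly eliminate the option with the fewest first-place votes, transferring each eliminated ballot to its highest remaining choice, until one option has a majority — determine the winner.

Round 1: W 11, U 9, Q 4, R 3, T 2, V 0. V has the fewest and is eliminated.
Round 2: W 11, U 9, Q 4, R 3, T 2. T has the fewest and is eliminated.
Round 3: W 11, U 9, Q 6, R 3. R has the fewest and is eliminated.
Round 4: W 14, U 9, Q 6. Q has the fewest and is eliminated.
Round 5: U 15, W 14. U has a majority.

U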